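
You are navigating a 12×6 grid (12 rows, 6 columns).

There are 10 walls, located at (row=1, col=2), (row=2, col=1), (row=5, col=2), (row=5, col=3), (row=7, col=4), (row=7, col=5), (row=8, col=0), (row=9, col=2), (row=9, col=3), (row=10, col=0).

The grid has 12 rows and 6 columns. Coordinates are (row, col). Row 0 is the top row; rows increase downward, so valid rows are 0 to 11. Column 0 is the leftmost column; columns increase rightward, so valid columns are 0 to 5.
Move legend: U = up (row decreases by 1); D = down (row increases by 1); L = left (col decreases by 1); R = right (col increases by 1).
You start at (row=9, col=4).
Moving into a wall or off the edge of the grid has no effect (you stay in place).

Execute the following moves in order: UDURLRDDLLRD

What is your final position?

Answer: Final position: (row=11, col=4)

Derivation:
Start: (row=9, col=4)
  U (up): (row=9, col=4) -> (row=8, col=4)
  D (down): (row=8, col=4) -> (row=9, col=4)
  U (up): (row=9, col=4) -> (row=8, col=4)
  R (right): (row=8, col=4) -> (row=8, col=5)
  L (left): (row=8, col=5) -> (row=8, col=4)
  R (right): (row=8, col=4) -> (row=8, col=5)
  D (down): (row=8, col=5) -> (row=9, col=5)
  D (down): (row=9, col=5) -> (row=10, col=5)
  L (left): (row=10, col=5) -> (row=10, col=4)
  L (left): (row=10, col=4) -> (row=10, col=3)
  R (right): (row=10, col=3) -> (row=10, col=4)
  D (down): (row=10, col=4) -> (row=11, col=4)
Final: (row=11, col=4)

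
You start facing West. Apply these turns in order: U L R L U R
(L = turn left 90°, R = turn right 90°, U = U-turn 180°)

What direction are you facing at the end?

Answer: Final heading: West

Derivation:
Start: West
  U (U-turn (180°)) -> East
  L (left (90° counter-clockwise)) -> North
  R (right (90° clockwise)) -> East
  L (left (90° counter-clockwise)) -> North
  U (U-turn (180°)) -> South
  R (right (90° clockwise)) -> West
Final: West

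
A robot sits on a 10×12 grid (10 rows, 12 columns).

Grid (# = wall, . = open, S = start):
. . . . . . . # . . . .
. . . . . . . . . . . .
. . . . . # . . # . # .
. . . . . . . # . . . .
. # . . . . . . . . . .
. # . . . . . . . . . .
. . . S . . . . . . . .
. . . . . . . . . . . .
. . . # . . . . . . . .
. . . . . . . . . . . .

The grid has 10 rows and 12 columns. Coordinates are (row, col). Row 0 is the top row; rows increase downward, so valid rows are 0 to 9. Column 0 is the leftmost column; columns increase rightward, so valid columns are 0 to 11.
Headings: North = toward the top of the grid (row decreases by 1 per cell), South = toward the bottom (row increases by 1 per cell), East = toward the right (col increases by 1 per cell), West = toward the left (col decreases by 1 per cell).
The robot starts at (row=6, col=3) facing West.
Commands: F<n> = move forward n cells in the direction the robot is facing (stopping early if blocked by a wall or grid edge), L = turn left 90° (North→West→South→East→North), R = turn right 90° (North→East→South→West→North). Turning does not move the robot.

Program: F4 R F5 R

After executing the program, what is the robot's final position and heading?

Start: (row=6, col=3), facing West
  F4: move forward 3/4 (blocked), now at (row=6, col=0)
  R: turn right, now facing North
  F5: move forward 5, now at (row=1, col=0)
  R: turn right, now facing East
Final: (row=1, col=0), facing East

Answer: Final position: (row=1, col=0), facing East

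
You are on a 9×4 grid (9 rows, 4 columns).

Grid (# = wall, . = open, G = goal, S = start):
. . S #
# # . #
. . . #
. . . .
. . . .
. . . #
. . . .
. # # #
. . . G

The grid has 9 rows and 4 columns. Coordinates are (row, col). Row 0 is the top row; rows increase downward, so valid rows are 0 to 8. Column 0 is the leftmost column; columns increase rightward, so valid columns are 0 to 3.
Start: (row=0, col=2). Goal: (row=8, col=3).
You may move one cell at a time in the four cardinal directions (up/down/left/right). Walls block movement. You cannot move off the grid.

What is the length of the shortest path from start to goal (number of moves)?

BFS from (row=0, col=2) until reaching (row=8, col=3):
  Distance 0: (row=0, col=2)
  Distance 1: (row=0, col=1), (row=1, col=2)
  Distance 2: (row=0, col=0), (row=2, col=2)
  Distance 3: (row=2, col=1), (row=3, col=2)
  Distance 4: (row=2, col=0), (row=3, col=1), (row=3, col=3), (row=4, col=2)
  Distance 5: (row=3, col=0), (row=4, col=1), (row=4, col=3), (row=5, col=2)
  Distance 6: (row=4, col=0), (row=5, col=1), (row=6, col=2)
  Distance 7: (row=5, col=0), (row=6, col=1), (row=6, col=3)
  Distance 8: (row=6, col=0)
  Distance 9: (row=7, col=0)
  Distance 10: (row=8, col=0)
  Distance 11: (row=8, col=1)
  Distance 12: (row=8, col=2)
  Distance 13: (row=8, col=3)  <- goal reached here
One shortest path (13 moves): (row=0, col=2) -> (row=1, col=2) -> (row=2, col=2) -> (row=2, col=1) -> (row=2, col=0) -> (row=3, col=0) -> (row=4, col=0) -> (row=5, col=0) -> (row=6, col=0) -> (row=7, col=0) -> (row=8, col=0) -> (row=8, col=1) -> (row=8, col=2) -> (row=8, col=3)

Answer: Shortest path length: 13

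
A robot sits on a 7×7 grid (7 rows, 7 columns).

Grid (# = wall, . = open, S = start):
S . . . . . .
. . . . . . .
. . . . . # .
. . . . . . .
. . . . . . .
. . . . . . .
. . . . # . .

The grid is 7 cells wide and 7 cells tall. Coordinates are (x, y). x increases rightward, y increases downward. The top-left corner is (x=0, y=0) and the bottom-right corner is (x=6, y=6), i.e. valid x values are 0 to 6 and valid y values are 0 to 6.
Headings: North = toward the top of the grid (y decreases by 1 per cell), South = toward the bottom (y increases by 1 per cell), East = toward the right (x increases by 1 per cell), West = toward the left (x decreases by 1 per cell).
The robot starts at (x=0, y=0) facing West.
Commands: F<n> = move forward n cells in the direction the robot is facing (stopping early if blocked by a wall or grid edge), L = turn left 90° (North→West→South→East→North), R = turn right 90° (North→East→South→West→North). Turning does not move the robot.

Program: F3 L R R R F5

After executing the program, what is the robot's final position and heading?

Start: (x=0, y=0), facing West
  F3: move forward 0/3 (blocked), now at (x=0, y=0)
  L: turn left, now facing South
  R: turn right, now facing West
  R: turn right, now facing North
  R: turn right, now facing East
  F5: move forward 5, now at (x=5, y=0)
Final: (x=5, y=0), facing East

Answer: Final position: (x=5, y=0), facing East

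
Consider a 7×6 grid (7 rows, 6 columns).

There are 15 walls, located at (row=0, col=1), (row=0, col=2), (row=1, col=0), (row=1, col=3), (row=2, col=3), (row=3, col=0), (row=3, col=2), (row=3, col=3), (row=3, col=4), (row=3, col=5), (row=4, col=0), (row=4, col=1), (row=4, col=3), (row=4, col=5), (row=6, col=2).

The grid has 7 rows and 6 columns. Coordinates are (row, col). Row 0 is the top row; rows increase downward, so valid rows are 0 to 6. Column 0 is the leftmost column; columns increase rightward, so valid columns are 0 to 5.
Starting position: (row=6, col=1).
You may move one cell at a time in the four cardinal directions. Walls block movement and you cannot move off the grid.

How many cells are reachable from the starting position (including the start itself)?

BFS flood-fill from (row=6, col=1):
  Distance 0: (row=6, col=1)
  Distance 1: (row=5, col=1), (row=6, col=0)
  Distance 2: (row=5, col=0), (row=5, col=2)
  Distance 3: (row=4, col=2), (row=5, col=3)
  Distance 4: (row=5, col=4), (row=6, col=3)
  Distance 5: (row=4, col=4), (row=5, col=5), (row=6, col=4)
  Distance 6: (row=6, col=5)
Total reachable: 13 (grid has 27 open cells total)

Answer: Reachable cells: 13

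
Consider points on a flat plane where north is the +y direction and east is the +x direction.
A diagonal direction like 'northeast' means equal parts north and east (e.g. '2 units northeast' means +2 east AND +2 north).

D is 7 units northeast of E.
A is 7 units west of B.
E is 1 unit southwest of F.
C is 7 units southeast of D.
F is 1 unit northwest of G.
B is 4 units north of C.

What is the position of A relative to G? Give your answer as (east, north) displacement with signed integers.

Place G at the origin (east=0, north=0).
  F is 1 unit northwest of G: delta (east=-1, north=+1); F at (east=-1, north=1).
  E is 1 unit southwest of F: delta (east=-1, north=-1); E at (east=-2, north=0).
  D is 7 units northeast of E: delta (east=+7, north=+7); D at (east=5, north=7).
  C is 7 units southeast of D: delta (east=+7, north=-7); C at (east=12, north=0).
  B is 4 units north of C: delta (east=+0, north=+4); B at (east=12, north=4).
  A is 7 units west of B: delta (east=-7, north=+0); A at (east=5, north=4).
Therefore A relative to G: (east=5, north=4).

Answer: A is at (east=5, north=4) relative to G.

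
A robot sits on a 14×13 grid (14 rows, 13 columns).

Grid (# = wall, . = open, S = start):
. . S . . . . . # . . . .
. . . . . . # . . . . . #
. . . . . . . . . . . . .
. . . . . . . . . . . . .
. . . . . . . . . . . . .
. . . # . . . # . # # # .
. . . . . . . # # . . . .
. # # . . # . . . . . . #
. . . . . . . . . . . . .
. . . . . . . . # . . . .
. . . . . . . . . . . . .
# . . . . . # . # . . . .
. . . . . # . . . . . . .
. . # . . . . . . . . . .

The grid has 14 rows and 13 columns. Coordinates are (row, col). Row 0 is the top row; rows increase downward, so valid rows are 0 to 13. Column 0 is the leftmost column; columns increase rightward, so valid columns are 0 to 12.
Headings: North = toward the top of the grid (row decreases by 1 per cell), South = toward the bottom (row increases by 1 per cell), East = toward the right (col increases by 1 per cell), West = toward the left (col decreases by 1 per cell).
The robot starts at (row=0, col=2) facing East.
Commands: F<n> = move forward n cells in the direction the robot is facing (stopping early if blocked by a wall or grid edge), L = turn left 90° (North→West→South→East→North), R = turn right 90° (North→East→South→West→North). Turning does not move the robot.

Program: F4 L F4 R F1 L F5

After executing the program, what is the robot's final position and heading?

Answer: Final position: (row=0, col=7), facing North

Derivation:
Start: (row=0, col=2), facing East
  F4: move forward 4, now at (row=0, col=6)
  L: turn left, now facing North
  F4: move forward 0/4 (blocked), now at (row=0, col=6)
  R: turn right, now facing East
  F1: move forward 1, now at (row=0, col=7)
  L: turn left, now facing North
  F5: move forward 0/5 (blocked), now at (row=0, col=7)
Final: (row=0, col=7), facing North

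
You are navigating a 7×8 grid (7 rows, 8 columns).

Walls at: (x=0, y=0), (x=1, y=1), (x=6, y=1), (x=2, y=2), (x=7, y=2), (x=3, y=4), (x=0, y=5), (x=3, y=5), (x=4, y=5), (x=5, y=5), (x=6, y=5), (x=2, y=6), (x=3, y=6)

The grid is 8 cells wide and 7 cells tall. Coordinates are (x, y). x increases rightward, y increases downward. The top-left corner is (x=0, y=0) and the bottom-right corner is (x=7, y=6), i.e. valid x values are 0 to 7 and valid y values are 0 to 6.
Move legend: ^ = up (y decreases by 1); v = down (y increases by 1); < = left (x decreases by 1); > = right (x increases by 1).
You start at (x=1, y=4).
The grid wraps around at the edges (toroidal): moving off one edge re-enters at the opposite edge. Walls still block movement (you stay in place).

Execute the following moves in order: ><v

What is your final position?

Answer: Final position: (x=1, y=5)

Derivation:
Start: (x=1, y=4)
  > (right): (x=1, y=4) -> (x=2, y=4)
  < (left): (x=2, y=4) -> (x=1, y=4)
  v (down): (x=1, y=4) -> (x=1, y=5)
Final: (x=1, y=5)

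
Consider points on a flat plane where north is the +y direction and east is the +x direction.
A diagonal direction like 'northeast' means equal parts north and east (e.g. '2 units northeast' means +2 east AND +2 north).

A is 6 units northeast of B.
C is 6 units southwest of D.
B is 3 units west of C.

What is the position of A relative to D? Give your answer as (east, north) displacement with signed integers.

Answer: A is at (east=-3, north=0) relative to D.

Derivation:
Place D at the origin (east=0, north=0).
  C is 6 units southwest of D: delta (east=-6, north=-6); C at (east=-6, north=-6).
  B is 3 units west of C: delta (east=-3, north=+0); B at (east=-9, north=-6).
  A is 6 units northeast of B: delta (east=+6, north=+6); A at (east=-3, north=0).
Therefore A relative to D: (east=-3, north=0).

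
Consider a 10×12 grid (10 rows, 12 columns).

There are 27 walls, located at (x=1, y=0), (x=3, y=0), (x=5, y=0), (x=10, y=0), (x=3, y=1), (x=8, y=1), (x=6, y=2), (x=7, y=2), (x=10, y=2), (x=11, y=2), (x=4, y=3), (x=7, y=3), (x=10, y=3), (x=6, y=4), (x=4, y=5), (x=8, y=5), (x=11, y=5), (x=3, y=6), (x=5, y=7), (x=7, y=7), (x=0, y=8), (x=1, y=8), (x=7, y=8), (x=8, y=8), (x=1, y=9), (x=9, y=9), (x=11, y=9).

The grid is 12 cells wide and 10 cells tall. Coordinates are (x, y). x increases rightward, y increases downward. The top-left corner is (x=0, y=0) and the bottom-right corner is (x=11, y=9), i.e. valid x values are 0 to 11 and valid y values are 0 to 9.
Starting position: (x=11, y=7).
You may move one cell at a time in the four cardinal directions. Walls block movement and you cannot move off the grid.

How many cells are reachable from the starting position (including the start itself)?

BFS flood-fill from (x=11, y=7):
  Distance 0: (x=11, y=7)
  Distance 1: (x=11, y=6), (x=10, y=7), (x=11, y=8)
  Distance 2: (x=10, y=6), (x=9, y=7), (x=10, y=8)
  Distance 3: (x=10, y=5), (x=9, y=6), (x=8, y=7), (x=9, y=8), (x=10, y=9)
  Distance 4: (x=10, y=4), (x=9, y=5), (x=8, y=6)
  Distance 5: (x=9, y=4), (x=11, y=4), (x=7, y=6)
  Distance 6: (x=9, y=3), (x=11, y=3), (x=8, y=4), (x=7, y=5), (x=6, y=6)
  Distance 7: (x=9, y=2), (x=8, y=3), (x=7, y=4), (x=6, y=5), (x=5, y=6), (x=6, y=7)
  Distance 8: (x=9, y=1), (x=8, y=2), (x=5, y=5), (x=4, y=6), (x=6, y=8)
  Distance 9: (x=9, y=0), (x=10, y=1), (x=5, y=4), (x=4, y=7), (x=5, y=8), (x=6, y=9)
  Distance 10: (x=8, y=0), (x=11, y=1), (x=5, y=3), (x=4, y=4), (x=3, y=7), (x=4, y=8), (x=5, y=9), (x=7, y=9)
  Distance 11: (x=7, y=0), (x=11, y=0), (x=5, y=2), (x=6, y=3), (x=3, y=4), (x=2, y=7), (x=3, y=8), (x=4, y=9), (x=8, y=9)
  Distance 12: (x=6, y=0), (x=5, y=1), (x=7, y=1), (x=4, y=2), (x=3, y=3), (x=2, y=4), (x=3, y=5), (x=2, y=6), (x=1, y=7), (x=2, y=8), (x=3, y=9)
  Distance 13: (x=4, y=1), (x=6, y=1), (x=3, y=2), (x=2, y=3), (x=1, y=4), (x=2, y=5), (x=1, y=6), (x=0, y=7), (x=2, y=9)
  Distance 14: (x=4, y=0), (x=2, y=2), (x=1, y=3), (x=0, y=4), (x=1, y=5), (x=0, y=6)
  Distance 15: (x=2, y=1), (x=1, y=2), (x=0, y=3), (x=0, y=5)
  Distance 16: (x=2, y=0), (x=1, y=1), (x=0, y=2)
  Distance 17: (x=0, y=1)
  Distance 18: (x=0, y=0)
Total reachable: 92 (grid has 93 open cells total)

Answer: Reachable cells: 92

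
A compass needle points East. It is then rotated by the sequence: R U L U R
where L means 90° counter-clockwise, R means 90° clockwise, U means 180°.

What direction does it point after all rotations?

Start: East
  R (right (90° clockwise)) -> South
  U (U-turn (180°)) -> North
  L (left (90° counter-clockwise)) -> West
  U (U-turn (180°)) -> East
  R (right (90° clockwise)) -> South
Final: South

Answer: Final heading: South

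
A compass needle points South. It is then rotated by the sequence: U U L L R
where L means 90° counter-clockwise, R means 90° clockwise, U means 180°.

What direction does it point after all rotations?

Answer: Final heading: East

Derivation:
Start: South
  U (U-turn (180°)) -> North
  U (U-turn (180°)) -> South
  L (left (90° counter-clockwise)) -> East
  L (left (90° counter-clockwise)) -> North
  R (right (90° clockwise)) -> East
Final: East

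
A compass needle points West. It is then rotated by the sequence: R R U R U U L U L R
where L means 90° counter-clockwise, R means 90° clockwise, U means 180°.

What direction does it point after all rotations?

Answer: Final heading: East

Derivation:
Start: West
  R (right (90° clockwise)) -> North
  R (right (90° clockwise)) -> East
  U (U-turn (180°)) -> West
  R (right (90° clockwise)) -> North
  U (U-turn (180°)) -> South
  U (U-turn (180°)) -> North
  L (left (90° counter-clockwise)) -> West
  U (U-turn (180°)) -> East
  L (left (90° counter-clockwise)) -> North
  R (right (90° clockwise)) -> East
Final: East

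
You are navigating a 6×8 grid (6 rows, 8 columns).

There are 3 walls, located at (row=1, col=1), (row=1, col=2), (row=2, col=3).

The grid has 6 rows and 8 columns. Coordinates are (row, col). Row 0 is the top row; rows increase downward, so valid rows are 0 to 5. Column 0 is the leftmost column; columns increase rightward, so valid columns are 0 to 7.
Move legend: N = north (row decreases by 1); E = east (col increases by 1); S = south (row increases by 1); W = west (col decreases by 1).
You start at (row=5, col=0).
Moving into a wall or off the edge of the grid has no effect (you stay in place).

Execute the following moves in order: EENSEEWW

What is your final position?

Answer: Final position: (row=5, col=2)

Derivation:
Start: (row=5, col=0)
  E (east): (row=5, col=0) -> (row=5, col=1)
  E (east): (row=5, col=1) -> (row=5, col=2)
  N (north): (row=5, col=2) -> (row=4, col=2)
  S (south): (row=4, col=2) -> (row=5, col=2)
  E (east): (row=5, col=2) -> (row=5, col=3)
  E (east): (row=5, col=3) -> (row=5, col=4)
  W (west): (row=5, col=4) -> (row=5, col=3)
  W (west): (row=5, col=3) -> (row=5, col=2)
Final: (row=5, col=2)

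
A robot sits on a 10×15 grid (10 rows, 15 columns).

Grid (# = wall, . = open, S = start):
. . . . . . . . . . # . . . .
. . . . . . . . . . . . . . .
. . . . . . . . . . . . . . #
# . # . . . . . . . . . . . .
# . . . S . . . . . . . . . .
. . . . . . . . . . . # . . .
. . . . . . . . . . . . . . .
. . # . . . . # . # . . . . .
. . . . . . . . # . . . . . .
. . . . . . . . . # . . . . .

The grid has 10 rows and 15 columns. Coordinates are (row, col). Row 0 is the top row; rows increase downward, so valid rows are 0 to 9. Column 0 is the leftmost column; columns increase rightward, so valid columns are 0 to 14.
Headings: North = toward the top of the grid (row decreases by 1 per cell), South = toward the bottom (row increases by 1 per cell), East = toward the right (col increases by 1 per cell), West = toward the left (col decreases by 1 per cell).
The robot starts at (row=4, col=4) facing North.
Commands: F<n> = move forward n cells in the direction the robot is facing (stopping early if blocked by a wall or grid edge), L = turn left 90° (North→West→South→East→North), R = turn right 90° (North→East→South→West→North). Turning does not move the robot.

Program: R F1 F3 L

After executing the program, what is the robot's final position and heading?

Start: (row=4, col=4), facing North
  R: turn right, now facing East
  F1: move forward 1, now at (row=4, col=5)
  F3: move forward 3, now at (row=4, col=8)
  L: turn left, now facing North
Final: (row=4, col=8), facing North

Answer: Final position: (row=4, col=8), facing North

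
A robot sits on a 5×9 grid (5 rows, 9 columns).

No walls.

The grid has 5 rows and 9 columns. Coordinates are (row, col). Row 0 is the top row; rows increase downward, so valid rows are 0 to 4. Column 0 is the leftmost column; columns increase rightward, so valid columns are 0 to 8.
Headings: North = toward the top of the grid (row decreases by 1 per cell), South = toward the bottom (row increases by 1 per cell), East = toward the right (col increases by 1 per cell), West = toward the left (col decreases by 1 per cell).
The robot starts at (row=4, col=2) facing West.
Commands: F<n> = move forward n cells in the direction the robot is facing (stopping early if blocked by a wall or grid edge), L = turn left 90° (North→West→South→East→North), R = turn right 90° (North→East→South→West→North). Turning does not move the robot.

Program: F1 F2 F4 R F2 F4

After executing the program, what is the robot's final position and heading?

Start: (row=4, col=2), facing West
  F1: move forward 1, now at (row=4, col=1)
  F2: move forward 1/2 (blocked), now at (row=4, col=0)
  F4: move forward 0/4 (blocked), now at (row=4, col=0)
  R: turn right, now facing North
  F2: move forward 2, now at (row=2, col=0)
  F4: move forward 2/4 (blocked), now at (row=0, col=0)
Final: (row=0, col=0), facing North

Answer: Final position: (row=0, col=0), facing North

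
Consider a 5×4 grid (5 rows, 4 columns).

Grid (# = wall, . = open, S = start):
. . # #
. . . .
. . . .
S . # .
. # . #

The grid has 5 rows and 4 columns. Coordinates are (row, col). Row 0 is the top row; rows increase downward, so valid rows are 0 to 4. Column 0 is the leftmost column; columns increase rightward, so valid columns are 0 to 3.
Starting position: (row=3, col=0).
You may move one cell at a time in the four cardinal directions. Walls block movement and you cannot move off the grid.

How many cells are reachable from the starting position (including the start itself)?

BFS flood-fill from (row=3, col=0):
  Distance 0: (row=3, col=0)
  Distance 1: (row=2, col=0), (row=3, col=1), (row=4, col=0)
  Distance 2: (row=1, col=0), (row=2, col=1)
  Distance 3: (row=0, col=0), (row=1, col=1), (row=2, col=2)
  Distance 4: (row=0, col=1), (row=1, col=2), (row=2, col=3)
  Distance 5: (row=1, col=3), (row=3, col=3)
Total reachable: 14 (grid has 15 open cells total)

Answer: Reachable cells: 14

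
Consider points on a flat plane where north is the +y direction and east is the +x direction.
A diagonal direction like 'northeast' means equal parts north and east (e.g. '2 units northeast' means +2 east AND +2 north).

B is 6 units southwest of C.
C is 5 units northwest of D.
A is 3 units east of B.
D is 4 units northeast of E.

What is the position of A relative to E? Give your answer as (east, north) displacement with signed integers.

Answer: A is at (east=-4, north=3) relative to E.

Derivation:
Place E at the origin (east=0, north=0).
  D is 4 units northeast of E: delta (east=+4, north=+4); D at (east=4, north=4).
  C is 5 units northwest of D: delta (east=-5, north=+5); C at (east=-1, north=9).
  B is 6 units southwest of C: delta (east=-6, north=-6); B at (east=-7, north=3).
  A is 3 units east of B: delta (east=+3, north=+0); A at (east=-4, north=3).
Therefore A relative to E: (east=-4, north=3).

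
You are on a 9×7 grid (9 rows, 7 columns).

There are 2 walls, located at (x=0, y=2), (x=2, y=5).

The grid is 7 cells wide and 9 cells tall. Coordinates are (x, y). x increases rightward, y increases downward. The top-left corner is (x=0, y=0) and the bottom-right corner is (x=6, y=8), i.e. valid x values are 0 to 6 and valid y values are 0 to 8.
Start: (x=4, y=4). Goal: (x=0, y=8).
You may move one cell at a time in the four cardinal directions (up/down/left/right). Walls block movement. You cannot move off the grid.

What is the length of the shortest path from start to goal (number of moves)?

BFS from (x=4, y=4) until reaching (x=0, y=8):
  Distance 0: (x=4, y=4)
  Distance 1: (x=4, y=3), (x=3, y=4), (x=5, y=4), (x=4, y=5)
  Distance 2: (x=4, y=2), (x=3, y=3), (x=5, y=3), (x=2, y=4), (x=6, y=4), (x=3, y=5), (x=5, y=5), (x=4, y=6)
  Distance 3: (x=4, y=1), (x=3, y=2), (x=5, y=2), (x=2, y=3), (x=6, y=3), (x=1, y=4), (x=6, y=5), (x=3, y=6), (x=5, y=6), (x=4, y=7)
  Distance 4: (x=4, y=0), (x=3, y=1), (x=5, y=1), (x=2, y=2), (x=6, y=2), (x=1, y=3), (x=0, y=4), (x=1, y=5), (x=2, y=6), (x=6, y=6), (x=3, y=7), (x=5, y=7), (x=4, y=8)
  Distance 5: (x=3, y=0), (x=5, y=0), (x=2, y=1), (x=6, y=1), (x=1, y=2), (x=0, y=3), (x=0, y=5), (x=1, y=6), (x=2, y=7), (x=6, y=7), (x=3, y=8), (x=5, y=8)
  Distance 6: (x=2, y=0), (x=6, y=0), (x=1, y=1), (x=0, y=6), (x=1, y=7), (x=2, y=8), (x=6, y=8)
  Distance 7: (x=1, y=0), (x=0, y=1), (x=0, y=7), (x=1, y=8)
  Distance 8: (x=0, y=0), (x=0, y=8)  <- goal reached here
One shortest path (8 moves): (x=4, y=4) -> (x=3, y=4) -> (x=2, y=4) -> (x=1, y=4) -> (x=0, y=4) -> (x=0, y=5) -> (x=0, y=6) -> (x=0, y=7) -> (x=0, y=8)

Answer: Shortest path length: 8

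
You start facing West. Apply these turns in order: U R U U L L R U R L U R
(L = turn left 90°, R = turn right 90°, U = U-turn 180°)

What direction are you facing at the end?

Answer: Final heading: South

Derivation:
Start: West
  U (U-turn (180°)) -> East
  R (right (90° clockwise)) -> South
  U (U-turn (180°)) -> North
  U (U-turn (180°)) -> South
  L (left (90° counter-clockwise)) -> East
  L (left (90° counter-clockwise)) -> North
  R (right (90° clockwise)) -> East
  U (U-turn (180°)) -> West
  R (right (90° clockwise)) -> North
  L (left (90° counter-clockwise)) -> West
  U (U-turn (180°)) -> East
  R (right (90° clockwise)) -> South
Final: South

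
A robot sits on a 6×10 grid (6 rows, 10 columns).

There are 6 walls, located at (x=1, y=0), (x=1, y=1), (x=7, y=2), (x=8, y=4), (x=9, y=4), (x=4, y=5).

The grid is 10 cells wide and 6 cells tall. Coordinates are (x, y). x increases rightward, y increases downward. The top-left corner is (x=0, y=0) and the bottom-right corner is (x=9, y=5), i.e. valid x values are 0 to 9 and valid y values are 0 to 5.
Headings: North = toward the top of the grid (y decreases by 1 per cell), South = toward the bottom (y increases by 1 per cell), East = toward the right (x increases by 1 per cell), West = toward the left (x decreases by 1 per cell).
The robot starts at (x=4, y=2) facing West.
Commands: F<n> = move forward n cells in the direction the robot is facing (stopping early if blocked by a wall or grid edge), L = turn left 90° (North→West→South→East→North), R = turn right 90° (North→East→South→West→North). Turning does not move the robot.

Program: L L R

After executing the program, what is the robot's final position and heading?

Start: (x=4, y=2), facing West
  L: turn left, now facing South
  L: turn left, now facing East
  R: turn right, now facing South
Final: (x=4, y=2), facing South

Answer: Final position: (x=4, y=2), facing South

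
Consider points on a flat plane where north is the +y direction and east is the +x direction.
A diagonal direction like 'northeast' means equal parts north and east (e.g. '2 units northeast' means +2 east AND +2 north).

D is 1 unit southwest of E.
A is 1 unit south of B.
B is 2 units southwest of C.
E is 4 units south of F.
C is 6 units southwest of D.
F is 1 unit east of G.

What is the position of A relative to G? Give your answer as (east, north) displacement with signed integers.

Place G at the origin (east=0, north=0).
  F is 1 unit east of G: delta (east=+1, north=+0); F at (east=1, north=0).
  E is 4 units south of F: delta (east=+0, north=-4); E at (east=1, north=-4).
  D is 1 unit southwest of E: delta (east=-1, north=-1); D at (east=0, north=-5).
  C is 6 units southwest of D: delta (east=-6, north=-6); C at (east=-6, north=-11).
  B is 2 units southwest of C: delta (east=-2, north=-2); B at (east=-8, north=-13).
  A is 1 unit south of B: delta (east=+0, north=-1); A at (east=-8, north=-14).
Therefore A relative to G: (east=-8, north=-14).

Answer: A is at (east=-8, north=-14) relative to G.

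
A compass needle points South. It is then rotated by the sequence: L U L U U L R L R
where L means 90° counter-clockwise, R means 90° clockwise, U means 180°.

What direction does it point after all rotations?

Answer: Final heading: South

Derivation:
Start: South
  L (left (90° counter-clockwise)) -> East
  U (U-turn (180°)) -> West
  L (left (90° counter-clockwise)) -> South
  U (U-turn (180°)) -> North
  U (U-turn (180°)) -> South
  L (left (90° counter-clockwise)) -> East
  R (right (90° clockwise)) -> South
  L (left (90° counter-clockwise)) -> East
  R (right (90° clockwise)) -> South
Final: South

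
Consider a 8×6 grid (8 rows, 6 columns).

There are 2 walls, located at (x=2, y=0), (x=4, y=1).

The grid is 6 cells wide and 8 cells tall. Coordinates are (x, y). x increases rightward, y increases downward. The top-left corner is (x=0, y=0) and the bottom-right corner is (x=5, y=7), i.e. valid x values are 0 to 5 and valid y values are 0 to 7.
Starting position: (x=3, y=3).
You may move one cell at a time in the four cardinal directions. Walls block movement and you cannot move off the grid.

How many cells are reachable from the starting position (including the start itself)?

BFS flood-fill from (x=3, y=3):
  Distance 0: (x=3, y=3)
  Distance 1: (x=3, y=2), (x=2, y=3), (x=4, y=3), (x=3, y=4)
  Distance 2: (x=3, y=1), (x=2, y=2), (x=4, y=2), (x=1, y=3), (x=5, y=3), (x=2, y=4), (x=4, y=4), (x=3, y=5)
  Distance 3: (x=3, y=0), (x=2, y=1), (x=1, y=2), (x=5, y=2), (x=0, y=3), (x=1, y=4), (x=5, y=4), (x=2, y=5), (x=4, y=5), (x=3, y=6)
  Distance 4: (x=4, y=0), (x=1, y=1), (x=5, y=1), (x=0, y=2), (x=0, y=4), (x=1, y=5), (x=5, y=5), (x=2, y=6), (x=4, y=6), (x=3, y=7)
  Distance 5: (x=1, y=0), (x=5, y=0), (x=0, y=1), (x=0, y=5), (x=1, y=6), (x=5, y=6), (x=2, y=7), (x=4, y=7)
  Distance 6: (x=0, y=0), (x=0, y=6), (x=1, y=7), (x=5, y=7)
  Distance 7: (x=0, y=7)
Total reachable: 46 (grid has 46 open cells total)

Answer: Reachable cells: 46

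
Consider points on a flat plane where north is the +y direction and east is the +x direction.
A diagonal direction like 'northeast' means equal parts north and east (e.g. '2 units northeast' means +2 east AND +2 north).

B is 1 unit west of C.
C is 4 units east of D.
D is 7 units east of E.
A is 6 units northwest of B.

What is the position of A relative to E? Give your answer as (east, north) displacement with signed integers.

Place E at the origin (east=0, north=0).
  D is 7 units east of E: delta (east=+7, north=+0); D at (east=7, north=0).
  C is 4 units east of D: delta (east=+4, north=+0); C at (east=11, north=0).
  B is 1 unit west of C: delta (east=-1, north=+0); B at (east=10, north=0).
  A is 6 units northwest of B: delta (east=-6, north=+6); A at (east=4, north=6).
Therefore A relative to E: (east=4, north=6).

Answer: A is at (east=4, north=6) relative to E.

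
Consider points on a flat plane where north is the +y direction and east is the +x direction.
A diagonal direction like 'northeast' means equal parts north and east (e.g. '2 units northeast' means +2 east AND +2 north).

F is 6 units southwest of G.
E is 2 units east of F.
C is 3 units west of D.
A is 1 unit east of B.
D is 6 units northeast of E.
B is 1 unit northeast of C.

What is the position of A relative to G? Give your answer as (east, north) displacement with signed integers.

Place G at the origin (east=0, north=0).
  F is 6 units southwest of G: delta (east=-6, north=-6); F at (east=-6, north=-6).
  E is 2 units east of F: delta (east=+2, north=+0); E at (east=-4, north=-6).
  D is 6 units northeast of E: delta (east=+6, north=+6); D at (east=2, north=0).
  C is 3 units west of D: delta (east=-3, north=+0); C at (east=-1, north=0).
  B is 1 unit northeast of C: delta (east=+1, north=+1); B at (east=0, north=1).
  A is 1 unit east of B: delta (east=+1, north=+0); A at (east=1, north=1).
Therefore A relative to G: (east=1, north=1).

Answer: A is at (east=1, north=1) relative to G.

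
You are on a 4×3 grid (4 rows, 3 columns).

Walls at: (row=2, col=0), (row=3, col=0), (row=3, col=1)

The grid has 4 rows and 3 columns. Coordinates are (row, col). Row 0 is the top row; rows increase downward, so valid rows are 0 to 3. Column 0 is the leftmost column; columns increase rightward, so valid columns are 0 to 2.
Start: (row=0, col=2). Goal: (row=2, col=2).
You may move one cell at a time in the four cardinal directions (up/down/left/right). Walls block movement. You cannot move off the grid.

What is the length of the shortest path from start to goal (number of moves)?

Answer: Shortest path length: 2

Derivation:
BFS from (row=0, col=2) until reaching (row=2, col=2):
  Distance 0: (row=0, col=2)
  Distance 1: (row=0, col=1), (row=1, col=2)
  Distance 2: (row=0, col=0), (row=1, col=1), (row=2, col=2)  <- goal reached here
One shortest path (2 moves): (row=0, col=2) -> (row=1, col=2) -> (row=2, col=2)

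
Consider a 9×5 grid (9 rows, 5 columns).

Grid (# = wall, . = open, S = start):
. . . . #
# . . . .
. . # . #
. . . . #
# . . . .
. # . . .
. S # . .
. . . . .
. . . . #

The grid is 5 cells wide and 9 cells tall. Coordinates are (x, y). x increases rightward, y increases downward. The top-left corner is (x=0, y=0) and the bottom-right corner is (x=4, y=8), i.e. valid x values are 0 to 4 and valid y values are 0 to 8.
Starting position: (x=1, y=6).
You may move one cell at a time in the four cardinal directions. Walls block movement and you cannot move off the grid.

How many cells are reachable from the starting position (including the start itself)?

Answer: Reachable cells: 36

Derivation:
BFS flood-fill from (x=1, y=6):
  Distance 0: (x=1, y=6)
  Distance 1: (x=0, y=6), (x=1, y=7)
  Distance 2: (x=0, y=5), (x=0, y=7), (x=2, y=7), (x=1, y=8)
  Distance 3: (x=3, y=7), (x=0, y=8), (x=2, y=8)
  Distance 4: (x=3, y=6), (x=4, y=7), (x=3, y=8)
  Distance 5: (x=3, y=5), (x=4, y=6)
  Distance 6: (x=3, y=4), (x=2, y=5), (x=4, y=5)
  Distance 7: (x=3, y=3), (x=2, y=4), (x=4, y=4)
  Distance 8: (x=3, y=2), (x=2, y=3), (x=1, y=4)
  Distance 9: (x=3, y=1), (x=1, y=3)
  Distance 10: (x=3, y=0), (x=2, y=1), (x=4, y=1), (x=1, y=2), (x=0, y=3)
  Distance 11: (x=2, y=0), (x=1, y=1), (x=0, y=2)
  Distance 12: (x=1, y=0)
  Distance 13: (x=0, y=0)
Total reachable: 36 (grid has 36 open cells total)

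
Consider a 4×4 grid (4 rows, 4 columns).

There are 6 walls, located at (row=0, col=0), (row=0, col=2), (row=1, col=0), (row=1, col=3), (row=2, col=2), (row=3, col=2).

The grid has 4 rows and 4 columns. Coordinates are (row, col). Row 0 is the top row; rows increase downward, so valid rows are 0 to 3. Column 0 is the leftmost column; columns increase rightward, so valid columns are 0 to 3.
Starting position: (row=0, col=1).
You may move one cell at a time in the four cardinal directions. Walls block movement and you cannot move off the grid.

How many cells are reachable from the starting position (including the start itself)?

Answer: Reachable cells: 7

Derivation:
BFS flood-fill from (row=0, col=1):
  Distance 0: (row=0, col=1)
  Distance 1: (row=1, col=1)
  Distance 2: (row=1, col=2), (row=2, col=1)
  Distance 3: (row=2, col=0), (row=3, col=1)
  Distance 4: (row=3, col=0)
Total reachable: 7 (grid has 10 open cells total)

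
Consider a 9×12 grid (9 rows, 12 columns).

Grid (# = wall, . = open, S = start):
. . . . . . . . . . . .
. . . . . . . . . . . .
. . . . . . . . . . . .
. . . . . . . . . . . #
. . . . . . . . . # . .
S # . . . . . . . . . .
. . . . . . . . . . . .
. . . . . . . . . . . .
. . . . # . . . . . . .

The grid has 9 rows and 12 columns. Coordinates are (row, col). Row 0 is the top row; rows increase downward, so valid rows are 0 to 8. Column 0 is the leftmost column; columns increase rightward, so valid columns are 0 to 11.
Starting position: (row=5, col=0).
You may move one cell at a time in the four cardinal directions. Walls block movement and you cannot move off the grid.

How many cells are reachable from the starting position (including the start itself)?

Answer: Reachable cells: 104

Derivation:
BFS flood-fill from (row=5, col=0):
  Distance 0: (row=5, col=0)
  Distance 1: (row=4, col=0), (row=6, col=0)
  Distance 2: (row=3, col=0), (row=4, col=1), (row=6, col=1), (row=7, col=0)
  Distance 3: (row=2, col=0), (row=3, col=1), (row=4, col=2), (row=6, col=2), (row=7, col=1), (row=8, col=0)
  Distance 4: (row=1, col=0), (row=2, col=1), (row=3, col=2), (row=4, col=3), (row=5, col=2), (row=6, col=3), (row=7, col=2), (row=8, col=1)
  Distance 5: (row=0, col=0), (row=1, col=1), (row=2, col=2), (row=3, col=3), (row=4, col=4), (row=5, col=3), (row=6, col=4), (row=7, col=3), (row=8, col=2)
  Distance 6: (row=0, col=1), (row=1, col=2), (row=2, col=3), (row=3, col=4), (row=4, col=5), (row=5, col=4), (row=6, col=5), (row=7, col=4), (row=8, col=3)
  Distance 7: (row=0, col=2), (row=1, col=3), (row=2, col=4), (row=3, col=5), (row=4, col=6), (row=5, col=5), (row=6, col=6), (row=7, col=5)
  Distance 8: (row=0, col=3), (row=1, col=4), (row=2, col=5), (row=3, col=6), (row=4, col=7), (row=5, col=6), (row=6, col=7), (row=7, col=6), (row=8, col=5)
  Distance 9: (row=0, col=4), (row=1, col=5), (row=2, col=6), (row=3, col=7), (row=4, col=8), (row=5, col=7), (row=6, col=8), (row=7, col=7), (row=8, col=6)
  Distance 10: (row=0, col=5), (row=1, col=6), (row=2, col=7), (row=3, col=8), (row=5, col=8), (row=6, col=9), (row=7, col=8), (row=8, col=7)
  Distance 11: (row=0, col=6), (row=1, col=7), (row=2, col=8), (row=3, col=9), (row=5, col=9), (row=6, col=10), (row=7, col=9), (row=8, col=8)
  Distance 12: (row=0, col=7), (row=1, col=8), (row=2, col=9), (row=3, col=10), (row=5, col=10), (row=6, col=11), (row=7, col=10), (row=8, col=9)
  Distance 13: (row=0, col=8), (row=1, col=9), (row=2, col=10), (row=4, col=10), (row=5, col=11), (row=7, col=11), (row=8, col=10)
  Distance 14: (row=0, col=9), (row=1, col=10), (row=2, col=11), (row=4, col=11), (row=8, col=11)
  Distance 15: (row=0, col=10), (row=1, col=11)
  Distance 16: (row=0, col=11)
Total reachable: 104 (grid has 104 open cells total)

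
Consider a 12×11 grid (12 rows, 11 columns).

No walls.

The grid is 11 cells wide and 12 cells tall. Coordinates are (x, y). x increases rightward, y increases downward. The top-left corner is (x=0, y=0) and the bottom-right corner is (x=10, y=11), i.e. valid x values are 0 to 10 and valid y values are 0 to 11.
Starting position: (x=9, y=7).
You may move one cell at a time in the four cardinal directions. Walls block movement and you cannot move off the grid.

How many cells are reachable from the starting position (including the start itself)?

BFS flood-fill from (x=9, y=7):
  Distance 0: (x=9, y=7)
  Distance 1: (x=9, y=6), (x=8, y=7), (x=10, y=7), (x=9, y=8)
  Distance 2: (x=9, y=5), (x=8, y=6), (x=10, y=6), (x=7, y=7), (x=8, y=8), (x=10, y=8), (x=9, y=9)
  Distance 3: (x=9, y=4), (x=8, y=5), (x=10, y=5), (x=7, y=6), (x=6, y=7), (x=7, y=8), (x=8, y=9), (x=10, y=9), (x=9, y=10)
  Distance 4: (x=9, y=3), (x=8, y=4), (x=10, y=4), (x=7, y=5), (x=6, y=6), (x=5, y=7), (x=6, y=8), (x=7, y=9), (x=8, y=10), (x=10, y=10), (x=9, y=11)
  Distance 5: (x=9, y=2), (x=8, y=3), (x=10, y=3), (x=7, y=4), (x=6, y=5), (x=5, y=6), (x=4, y=7), (x=5, y=8), (x=6, y=9), (x=7, y=10), (x=8, y=11), (x=10, y=11)
  Distance 6: (x=9, y=1), (x=8, y=2), (x=10, y=2), (x=7, y=3), (x=6, y=4), (x=5, y=5), (x=4, y=6), (x=3, y=7), (x=4, y=8), (x=5, y=9), (x=6, y=10), (x=7, y=11)
  Distance 7: (x=9, y=0), (x=8, y=1), (x=10, y=1), (x=7, y=2), (x=6, y=3), (x=5, y=4), (x=4, y=5), (x=3, y=6), (x=2, y=7), (x=3, y=8), (x=4, y=9), (x=5, y=10), (x=6, y=11)
  Distance 8: (x=8, y=0), (x=10, y=0), (x=7, y=1), (x=6, y=2), (x=5, y=3), (x=4, y=4), (x=3, y=5), (x=2, y=6), (x=1, y=7), (x=2, y=8), (x=3, y=9), (x=4, y=10), (x=5, y=11)
  Distance 9: (x=7, y=0), (x=6, y=1), (x=5, y=2), (x=4, y=3), (x=3, y=4), (x=2, y=5), (x=1, y=6), (x=0, y=7), (x=1, y=8), (x=2, y=9), (x=3, y=10), (x=4, y=11)
  Distance 10: (x=6, y=0), (x=5, y=1), (x=4, y=2), (x=3, y=3), (x=2, y=4), (x=1, y=5), (x=0, y=6), (x=0, y=8), (x=1, y=9), (x=2, y=10), (x=3, y=11)
  Distance 11: (x=5, y=0), (x=4, y=1), (x=3, y=2), (x=2, y=3), (x=1, y=4), (x=0, y=5), (x=0, y=9), (x=1, y=10), (x=2, y=11)
  Distance 12: (x=4, y=0), (x=3, y=1), (x=2, y=2), (x=1, y=3), (x=0, y=4), (x=0, y=10), (x=1, y=11)
  Distance 13: (x=3, y=0), (x=2, y=1), (x=1, y=2), (x=0, y=3), (x=0, y=11)
  Distance 14: (x=2, y=0), (x=1, y=1), (x=0, y=2)
  Distance 15: (x=1, y=0), (x=0, y=1)
  Distance 16: (x=0, y=0)
Total reachable: 132 (grid has 132 open cells total)

Answer: Reachable cells: 132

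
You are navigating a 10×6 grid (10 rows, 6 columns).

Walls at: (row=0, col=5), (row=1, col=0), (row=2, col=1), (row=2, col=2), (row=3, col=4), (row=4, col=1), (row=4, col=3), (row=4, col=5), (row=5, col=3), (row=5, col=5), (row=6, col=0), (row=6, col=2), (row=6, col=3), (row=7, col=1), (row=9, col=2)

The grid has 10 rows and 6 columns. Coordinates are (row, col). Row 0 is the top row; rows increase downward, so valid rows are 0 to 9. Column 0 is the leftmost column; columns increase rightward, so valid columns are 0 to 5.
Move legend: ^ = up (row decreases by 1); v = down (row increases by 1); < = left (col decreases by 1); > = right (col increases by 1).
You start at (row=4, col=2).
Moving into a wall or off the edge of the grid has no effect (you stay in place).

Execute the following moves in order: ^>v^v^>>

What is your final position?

Start: (row=4, col=2)
  ^ (up): (row=4, col=2) -> (row=3, col=2)
  > (right): (row=3, col=2) -> (row=3, col=3)
  v (down): blocked, stay at (row=3, col=3)
  ^ (up): (row=3, col=3) -> (row=2, col=3)
  v (down): (row=2, col=3) -> (row=3, col=3)
  ^ (up): (row=3, col=3) -> (row=2, col=3)
  > (right): (row=2, col=3) -> (row=2, col=4)
  > (right): (row=2, col=4) -> (row=2, col=5)
Final: (row=2, col=5)

Answer: Final position: (row=2, col=5)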